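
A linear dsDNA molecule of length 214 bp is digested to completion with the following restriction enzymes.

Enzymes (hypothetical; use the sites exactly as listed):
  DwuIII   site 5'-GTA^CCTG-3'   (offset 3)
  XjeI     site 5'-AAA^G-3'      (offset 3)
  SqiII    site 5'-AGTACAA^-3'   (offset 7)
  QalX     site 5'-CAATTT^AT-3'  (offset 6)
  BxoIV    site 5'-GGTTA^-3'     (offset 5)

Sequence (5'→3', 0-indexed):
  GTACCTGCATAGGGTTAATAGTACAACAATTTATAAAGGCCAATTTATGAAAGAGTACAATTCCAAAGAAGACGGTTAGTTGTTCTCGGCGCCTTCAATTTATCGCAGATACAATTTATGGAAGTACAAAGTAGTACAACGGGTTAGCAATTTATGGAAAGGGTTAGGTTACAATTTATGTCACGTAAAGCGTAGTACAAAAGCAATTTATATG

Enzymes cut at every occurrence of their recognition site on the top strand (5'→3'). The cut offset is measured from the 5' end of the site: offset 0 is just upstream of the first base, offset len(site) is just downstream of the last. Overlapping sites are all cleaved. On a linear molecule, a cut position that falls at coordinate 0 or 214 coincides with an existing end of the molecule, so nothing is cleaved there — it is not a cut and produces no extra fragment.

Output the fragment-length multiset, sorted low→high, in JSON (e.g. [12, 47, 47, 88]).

Site scan:
  DwuIII GTACCTG/3: at [0] ⇒ [3]
  XjeI AAAG/3: at [34, 49, 64, 127, 157, 186, 199] ⇒ [37, 52, 67, 130, 160, 189, 202]
  SqiII AGTACAA/7: at [19, 53, 122, 132, 193] ⇒ [26, 60, 129, 139, 200]
  QalX CAATTTAT/6: at [26, 40, 95, 111, 147, 171, 203] ⇒ [32, 46, 101, 117, 153, 177, 209]
  BxoIV GGTTA/5: at [12, 73, 141, 161, 166] ⇒ [17, 78, 146, 166, 171]

All cut coordinates (distinct, sorted): [3, 17, 26, 32, 37, 46, 52, 60, 67, 78, 101, 117, 129, 130, 139, 146, 153, 160, 166, 171, 177, 189, 200, 202, 209]

Fragments:
  [0,3): 3 bp
  [3,17): 14 bp
  [17,26): 9 bp
  [26,32): 6 bp
  [32,37): 5 bp
  [37,46): 9 bp
  [46,52): 6 bp
  [52,60): 8 bp
  [60,67): 7 bp
  [67,78): 11 bp
  [78,101): 23 bp
  [101,117): 16 bp
  [117,129): 12 bp
  [129,130): 1 bp
  [130,139): 9 bp
  [139,146): 7 bp
  [146,153): 7 bp
  [153,160): 7 bp
  [160,166): 6 bp
  [166,171): 5 bp
  [171,177): 6 bp
  [177,189): 12 bp
  [189,200): 11 bp
  [200,202): 2 bp
  [202,209): 7 bp
  [209,214): 5 bp

[1,2,3,5,5,5,6,6,6,6,7,7,7,7,7,8,9,9,9,11,11,12,12,14,16,23]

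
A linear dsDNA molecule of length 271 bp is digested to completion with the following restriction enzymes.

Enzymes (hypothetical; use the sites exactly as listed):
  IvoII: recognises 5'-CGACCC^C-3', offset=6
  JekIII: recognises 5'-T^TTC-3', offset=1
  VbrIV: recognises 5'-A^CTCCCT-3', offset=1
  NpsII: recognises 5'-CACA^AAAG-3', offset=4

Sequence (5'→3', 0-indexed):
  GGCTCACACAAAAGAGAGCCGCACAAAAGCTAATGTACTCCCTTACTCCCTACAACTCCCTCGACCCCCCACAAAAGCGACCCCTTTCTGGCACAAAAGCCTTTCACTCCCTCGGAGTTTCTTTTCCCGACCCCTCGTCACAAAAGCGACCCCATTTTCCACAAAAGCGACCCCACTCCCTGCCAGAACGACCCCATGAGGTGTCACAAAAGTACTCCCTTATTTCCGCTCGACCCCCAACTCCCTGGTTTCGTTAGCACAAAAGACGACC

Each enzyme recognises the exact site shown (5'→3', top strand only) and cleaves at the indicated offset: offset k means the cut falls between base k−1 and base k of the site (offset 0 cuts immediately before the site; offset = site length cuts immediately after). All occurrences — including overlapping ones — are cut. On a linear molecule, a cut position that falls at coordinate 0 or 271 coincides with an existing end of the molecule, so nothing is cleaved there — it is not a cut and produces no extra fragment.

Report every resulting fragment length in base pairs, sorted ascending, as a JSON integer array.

[2,2,4,4,4,5,6,6,7,7,8,9,9,9,10,10,10,10,10,10,10,10,12,12,12,12,13,14,15,19]

Site scan:
  IvoII (CGACCCC, off=6): starts [61, 77, 127, 146, 167, 188, 230] → cuts [67, 83, 133, 152, 173, 194, 236]
  JekIII (TTTC, off=1): starts [84, 101, 117, 122, 155, 222, 248] → cuts [85, 102, 118, 123, 156, 223, 249]
  VbrIV (ACTCCCT, off=1): starts [36, 44, 54, 105, 174, 213, 239] → cuts [37, 45, 55, 106, 175, 214, 240]
  NpsII (CACAAAAG, off=4): starts [6, 21, 69, 91, 138, 159, 204, 257] → cuts [10, 25, 73, 95, 142, 163, 208, 261]

All cut coordinates (distinct, sorted): [10, 25, 37, 45, 55, 67, 73, 83, 85, 95, 102, 106, 118, 123, 133, 142, 152, 156, 163, 173, 175, 194, 208, 214, 223, 236, 240, 249, 261]

Fragments:
  [0,10): 10 bp
  [10,25): 15 bp
  [25,37): 12 bp
  [37,45): 8 bp
  [45,55): 10 bp
  [55,67): 12 bp
  [67,73): 6 bp
  [73,83): 10 bp
  [83,85): 2 bp
  [85,95): 10 bp
  [95,102): 7 bp
  [102,106): 4 bp
  [106,118): 12 bp
  [118,123): 5 bp
  [123,133): 10 bp
  [133,142): 9 bp
  [142,152): 10 bp
  [152,156): 4 bp
  [156,163): 7 bp
  [163,173): 10 bp
  [173,175): 2 bp
  [175,194): 19 bp
  [194,208): 14 bp
  [208,214): 6 bp
  [214,223): 9 bp
  [223,236): 13 bp
  [236,240): 4 bp
  [240,249): 9 bp
  [249,261): 12 bp
  [261,271): 10 bp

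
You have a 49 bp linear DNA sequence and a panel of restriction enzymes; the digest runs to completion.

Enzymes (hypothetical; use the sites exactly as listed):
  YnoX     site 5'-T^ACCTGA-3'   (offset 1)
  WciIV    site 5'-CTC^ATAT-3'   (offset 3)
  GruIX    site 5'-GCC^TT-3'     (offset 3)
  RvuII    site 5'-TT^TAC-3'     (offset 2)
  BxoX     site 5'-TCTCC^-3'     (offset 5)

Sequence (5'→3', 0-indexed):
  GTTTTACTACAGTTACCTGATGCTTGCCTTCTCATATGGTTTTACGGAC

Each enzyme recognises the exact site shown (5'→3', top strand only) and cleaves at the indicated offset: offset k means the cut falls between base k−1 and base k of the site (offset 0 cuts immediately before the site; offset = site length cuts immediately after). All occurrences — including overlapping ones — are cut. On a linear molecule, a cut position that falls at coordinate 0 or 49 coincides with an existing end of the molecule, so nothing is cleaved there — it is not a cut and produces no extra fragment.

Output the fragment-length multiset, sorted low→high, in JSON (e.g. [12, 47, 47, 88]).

Per-enzyme occurrences:
  YnoX TACCTGA/1: at [13] ⇒ [14]
  WciIV CTCATAT/3: at [30] ⇒ [33]
  GruIX GCCTT/3: at [25] ⇒ [28]
  RvuII TTTAC/2: at [2, 40] ⇒ [4, 42]
  BxoX (TCTCC, off=5): no sites

Pooled cuts: [4, 14, 28, 33, 42]

Fragments:
  [0,4): 4 bp
  [4,14): 10 bp
  [14,28): 14 bp
  [28,33): 5 bp
  [33,42): 9 bp
  [42,49): 7 bp

[4,5,7,9,10,14]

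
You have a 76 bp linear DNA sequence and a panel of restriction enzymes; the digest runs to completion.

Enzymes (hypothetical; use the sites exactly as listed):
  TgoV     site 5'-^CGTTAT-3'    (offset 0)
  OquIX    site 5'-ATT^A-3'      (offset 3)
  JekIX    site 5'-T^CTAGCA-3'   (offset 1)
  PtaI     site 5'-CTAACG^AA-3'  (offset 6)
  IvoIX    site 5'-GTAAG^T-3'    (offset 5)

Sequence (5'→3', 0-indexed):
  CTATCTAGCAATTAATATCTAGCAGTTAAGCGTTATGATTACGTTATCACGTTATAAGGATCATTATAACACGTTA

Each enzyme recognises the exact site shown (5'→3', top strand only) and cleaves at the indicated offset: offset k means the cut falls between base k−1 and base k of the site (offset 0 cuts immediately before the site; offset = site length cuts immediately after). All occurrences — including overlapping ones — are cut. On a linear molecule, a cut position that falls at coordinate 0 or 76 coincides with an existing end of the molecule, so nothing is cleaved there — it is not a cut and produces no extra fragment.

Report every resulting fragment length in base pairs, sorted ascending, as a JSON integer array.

Site scan:
  TgoV (CGTTAT, off=0): starts [30, 41, 49] → cuts [30, 41, 49]
  OquIX (ATTA, off=3): starts [10, 37, 62] → cuts [13, 40, 65]
  JekIX (TCTAGCA, off=1): starts [3, 17] → cuts [4, 18]
  PtaI (CTAACGAA, off=6): no sites
  IvoIX (GTAAGT, off=5): no sites

All cut coordinates (distinct, sorted): [4, 13, 18, 30, 40, 41, 49, 65]

Fragment lengths:
  [0,4): 4 bp
  [4,13): 9 bp
  [13,18): 5 bp
  [18,30): 12 bp
  [30,40): 10 bp
  [40,41): 1 bp
  [41,49): 8 bp
  [49,65): 16 bp
  [65,76): 11 bp

[1,4,5,8,9,10,11,12,16]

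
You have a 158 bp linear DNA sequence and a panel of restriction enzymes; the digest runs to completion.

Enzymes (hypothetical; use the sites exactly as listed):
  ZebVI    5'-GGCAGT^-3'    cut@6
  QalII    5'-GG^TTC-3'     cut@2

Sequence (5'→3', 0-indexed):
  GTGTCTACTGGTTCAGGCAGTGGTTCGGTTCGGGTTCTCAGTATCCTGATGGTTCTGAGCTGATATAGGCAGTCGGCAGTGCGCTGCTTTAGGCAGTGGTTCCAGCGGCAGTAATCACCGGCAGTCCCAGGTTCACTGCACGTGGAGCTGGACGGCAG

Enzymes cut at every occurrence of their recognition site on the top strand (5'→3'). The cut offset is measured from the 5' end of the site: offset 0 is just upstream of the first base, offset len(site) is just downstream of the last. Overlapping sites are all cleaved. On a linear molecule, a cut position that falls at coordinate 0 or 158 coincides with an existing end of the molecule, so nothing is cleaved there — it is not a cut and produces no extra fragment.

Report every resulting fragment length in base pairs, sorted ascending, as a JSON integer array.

[2,2,5,6,6,7,10,11,13,13,17,18,21,27]

Site scan:
  ZebVI GGCAGT/6: at [15, 67, 74, 91, 106, 119] ⇒ [21, 73, 80, 97, 112, 125]
  QalII GGTTC/2: at [9, 21, 26, 32, 50, 97, 129] ⇒ [11, 23, 28, 34, 52, 99, 131]

All cut coordinates (distinct, sorted): [11, 21, 23, 28, 34, 52, 73, 80, 97, 99, 112, 125, 131]

Fragments:
  [0,11): 11 bp
  [11,21): 10 bp
  [21,23): 2 bp
  [23,28): 5 bp
  [28,34): 6 bp
  [34,52): 18 bp
  [52,73): 21 bp
  [73,80): 7 bp
  [80,97): 17 bp
  [97,99): 2 bp
  [99,112): 13 bp
  [112,125): 13 bp
  [125,131): 6 bp
  [131,158): 27 bp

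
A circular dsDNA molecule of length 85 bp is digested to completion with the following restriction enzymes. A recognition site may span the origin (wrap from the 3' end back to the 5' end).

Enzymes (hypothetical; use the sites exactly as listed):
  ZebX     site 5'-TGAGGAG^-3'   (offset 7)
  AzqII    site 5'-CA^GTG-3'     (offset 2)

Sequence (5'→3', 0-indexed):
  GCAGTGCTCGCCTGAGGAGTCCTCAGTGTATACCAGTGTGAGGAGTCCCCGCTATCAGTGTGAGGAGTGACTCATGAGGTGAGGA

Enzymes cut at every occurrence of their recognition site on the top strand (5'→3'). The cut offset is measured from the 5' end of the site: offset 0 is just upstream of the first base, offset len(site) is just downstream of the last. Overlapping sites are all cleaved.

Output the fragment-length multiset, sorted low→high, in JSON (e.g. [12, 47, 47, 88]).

Site scan:
  ZebX TGAGGAG/7: at [12, 38, 60, 79] ⇒ [1, 19, 45, 67]
  AzqII CAGTG/2: at [1, 23, 33, 55] ⇒ [3, 25, 35, 57]

All cut coordinates (distinct, sorted): [1, 3, 19, 25, 35, 45, 57, 67]

Fragments:
  1→3: 2 bp
  3→19: 16 bp
  19→25: 6 bp
  25→35: 10 bp
  35→45: 10 bp
  45→57: 12 bp
  57→67: 10 bp
  67→1 (wrap): 85-67+1 = 19 bp

[2,6,10,10,10,12,16,19]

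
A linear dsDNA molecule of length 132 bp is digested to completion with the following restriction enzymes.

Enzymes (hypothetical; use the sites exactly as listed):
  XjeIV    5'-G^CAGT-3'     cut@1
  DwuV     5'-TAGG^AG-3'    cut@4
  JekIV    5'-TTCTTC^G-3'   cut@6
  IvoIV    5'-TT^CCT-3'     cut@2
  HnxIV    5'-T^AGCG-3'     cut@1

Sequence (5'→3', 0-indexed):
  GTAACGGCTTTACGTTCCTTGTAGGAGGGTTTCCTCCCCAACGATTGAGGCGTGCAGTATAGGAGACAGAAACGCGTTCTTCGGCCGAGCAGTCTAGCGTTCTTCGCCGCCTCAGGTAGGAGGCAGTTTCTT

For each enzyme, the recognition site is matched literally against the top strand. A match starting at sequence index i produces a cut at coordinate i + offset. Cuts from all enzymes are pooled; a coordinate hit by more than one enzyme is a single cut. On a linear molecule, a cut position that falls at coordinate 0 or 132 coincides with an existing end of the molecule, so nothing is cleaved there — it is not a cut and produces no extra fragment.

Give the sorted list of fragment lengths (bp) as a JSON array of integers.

Scan for sites:
  XjeIV GCAGT/1: at [53, 88, 122] ⇒ [54, 89, 123]
  DwuV TAGGAG/4: at [21, 59, 116] ⇒ [25, 63, 120]
  JekIV TTCTTCG/6: at [76, 99] ⇒ [82, 105]
  IvoIV TTCCT/2: at [14, 30] ⇒ [16, 32]
  HnxIV TAGCG/1: at [94] ⇒ [95]

All cut coordinates (distinct, sorted): [16, 25, 32, 54, 63, 82, 89, 95, 105, 120, 123]

Fragments:
  [0,16): 16 bp
  [16,25): 9 bp
  [25,32): 7 bp
  [32,54): 22 bp
  [54,63): 9 bp
  [63,82): 19 bp
  [82,89): 7 bp
  [89,95): 6 bp
  [95,105): 10 bp
  [105,120): 15 bp
  [120,123): 3 bp
  [123,132): 9 bp

[3,6,7,7,9,9,9,10,15,16,19,22]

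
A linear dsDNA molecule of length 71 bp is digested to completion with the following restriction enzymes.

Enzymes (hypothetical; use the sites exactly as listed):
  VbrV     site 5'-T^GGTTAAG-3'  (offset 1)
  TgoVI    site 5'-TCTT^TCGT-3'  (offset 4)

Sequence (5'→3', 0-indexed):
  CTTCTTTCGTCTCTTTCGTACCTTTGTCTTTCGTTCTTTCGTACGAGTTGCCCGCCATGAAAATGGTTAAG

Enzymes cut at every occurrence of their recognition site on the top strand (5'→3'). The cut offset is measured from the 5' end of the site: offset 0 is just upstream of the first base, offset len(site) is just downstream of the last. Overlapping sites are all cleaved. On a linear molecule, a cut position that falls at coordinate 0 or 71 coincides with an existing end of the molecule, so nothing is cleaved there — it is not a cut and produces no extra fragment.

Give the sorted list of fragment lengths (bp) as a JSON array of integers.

[6,7,8,9,15,26]

Site scan:
  VbrV (TGGTTAAG, off=1): starts [63] → cuts [64]
  TgoVI (TCTTTCGT, off=4): starts [2, 11, 26, 34] → cuts [6, 15, 30, 38]

All cut coordinates (distinct, sorted): [6, 15, 30, 38, 64]

Fragment lengths:
  [0,6): 6 bp
  [6,15): 9 bp
  [15,30): 15 bp
  [30,38): 8 bp
  [38,64): 26 bp
  [64,71): 7 bp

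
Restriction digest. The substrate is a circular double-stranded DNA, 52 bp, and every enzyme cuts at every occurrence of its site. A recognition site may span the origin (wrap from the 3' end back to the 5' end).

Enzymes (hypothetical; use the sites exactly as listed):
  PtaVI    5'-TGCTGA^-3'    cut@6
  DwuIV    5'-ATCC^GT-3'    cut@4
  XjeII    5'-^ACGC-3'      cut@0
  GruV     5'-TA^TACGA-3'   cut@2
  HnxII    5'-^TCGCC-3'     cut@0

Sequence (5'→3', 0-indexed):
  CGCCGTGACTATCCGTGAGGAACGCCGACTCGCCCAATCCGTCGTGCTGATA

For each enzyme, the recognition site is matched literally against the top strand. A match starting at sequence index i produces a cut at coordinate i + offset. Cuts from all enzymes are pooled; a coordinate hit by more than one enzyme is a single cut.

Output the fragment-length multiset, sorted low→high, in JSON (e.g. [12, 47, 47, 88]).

[1,7,8,10,11,15]

Site scan:
  PtaVI TGCTGA/6: at [44] ⇒ [50]
  DwuIV ATCCGT/4: at [10, 36] ⇒ [14, 40]
  XjeII ACGC/0: at [21, 51] ⇒ [21, 51]
  GruV (TATACGA, off=2): no sites
  HnxII TCGCC/0: at [29] ⇒ [29]

Pooled cuts: [14, 21, 29, 40, 50, 51]

Fragment lengths:
  14→21: 7 bp
  21→29: 8 bp
  29→40: 11 bp
  40→50: 10 bp
  50→51: 1 bp
  51→14 (wrap): 52-51+14 = 15 bp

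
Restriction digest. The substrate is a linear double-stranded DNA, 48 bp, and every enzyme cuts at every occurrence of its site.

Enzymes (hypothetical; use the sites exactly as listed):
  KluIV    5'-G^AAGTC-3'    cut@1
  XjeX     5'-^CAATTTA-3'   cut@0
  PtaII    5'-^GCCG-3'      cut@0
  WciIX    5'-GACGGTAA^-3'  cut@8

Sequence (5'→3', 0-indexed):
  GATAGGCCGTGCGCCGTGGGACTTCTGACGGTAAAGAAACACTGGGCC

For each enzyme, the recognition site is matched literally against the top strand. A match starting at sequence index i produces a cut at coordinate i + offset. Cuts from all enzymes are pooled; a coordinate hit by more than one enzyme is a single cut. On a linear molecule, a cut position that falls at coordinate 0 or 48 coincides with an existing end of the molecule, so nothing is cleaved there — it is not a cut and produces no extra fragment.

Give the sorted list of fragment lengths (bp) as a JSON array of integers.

Scan for sites:
  KluIV (GAAGTC, off=1): no sites
  XjeX (CAATTTA, off=0): no sites
  PtaII (GCCG, off=0): starts [5, 12] → cuts [5, 12]
  WciIX (GACGGTAA, off=8): starts [26] → cuts [34]

All cut coordinates (distinct, sorted): [5, 12, 34]

Fragments:
  [0,5): 5 bp
  [5,12): 7 bp
  [12,34): 22 bp
  [34,48): 14 bp

[5,7,14,22]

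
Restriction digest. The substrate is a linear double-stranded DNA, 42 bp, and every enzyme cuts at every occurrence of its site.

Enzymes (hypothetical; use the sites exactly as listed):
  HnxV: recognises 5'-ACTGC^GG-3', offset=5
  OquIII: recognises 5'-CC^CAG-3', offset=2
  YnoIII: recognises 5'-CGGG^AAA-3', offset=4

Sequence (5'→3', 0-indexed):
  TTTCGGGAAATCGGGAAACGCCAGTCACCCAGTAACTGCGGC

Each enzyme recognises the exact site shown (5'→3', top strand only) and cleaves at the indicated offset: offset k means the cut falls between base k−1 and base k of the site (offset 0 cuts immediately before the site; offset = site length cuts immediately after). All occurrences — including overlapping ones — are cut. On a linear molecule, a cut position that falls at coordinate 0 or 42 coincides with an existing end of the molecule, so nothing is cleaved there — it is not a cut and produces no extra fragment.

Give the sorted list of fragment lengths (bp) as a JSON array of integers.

[3,7,8,10,14]

Site scan:
  HnxV (ACTGCGG, off=5): starts [34] → cuts [39]
  OquIII (CCCAG, off=2): starts [27] → cuts [29]
  YnoIII (CGGGAAA, off=4): starts [3, 11] → cuts [7, 15]

Pooled cuts: [7, 15, 29, 39]

Fragments:
  [0,7): 7 bp
  [7,15): 8 bp
  [15,29): 14 bp
  [29,39): 10 bp
  [39,42): 3 bp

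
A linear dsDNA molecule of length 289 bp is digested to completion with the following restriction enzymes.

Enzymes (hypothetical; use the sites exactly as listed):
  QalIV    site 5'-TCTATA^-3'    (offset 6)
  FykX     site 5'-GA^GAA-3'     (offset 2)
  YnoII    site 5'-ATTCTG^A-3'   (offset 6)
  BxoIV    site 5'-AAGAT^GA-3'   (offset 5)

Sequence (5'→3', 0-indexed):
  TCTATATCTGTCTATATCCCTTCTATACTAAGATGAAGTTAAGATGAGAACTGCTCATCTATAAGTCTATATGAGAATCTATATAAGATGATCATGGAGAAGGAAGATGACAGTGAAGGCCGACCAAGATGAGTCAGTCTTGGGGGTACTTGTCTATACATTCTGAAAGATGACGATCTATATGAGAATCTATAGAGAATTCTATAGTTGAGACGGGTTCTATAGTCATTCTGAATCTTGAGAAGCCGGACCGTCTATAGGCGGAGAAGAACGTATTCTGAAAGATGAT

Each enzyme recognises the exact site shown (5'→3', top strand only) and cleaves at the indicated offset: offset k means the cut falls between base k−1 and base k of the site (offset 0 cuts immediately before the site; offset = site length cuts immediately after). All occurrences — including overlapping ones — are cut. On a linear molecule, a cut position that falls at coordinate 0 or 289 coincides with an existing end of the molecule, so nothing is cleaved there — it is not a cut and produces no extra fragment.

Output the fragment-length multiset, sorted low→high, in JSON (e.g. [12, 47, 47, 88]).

[2,2,3,3,3,6,6,6,6,6,7,7,8,8,9,9,9,9,10,10,10,11,11,11,15,16,18,18,22,28]

Scan for sites:
  QalIV TCTATA/6: at [0, 10, 21, 57, 65, 77, 152, 176, 188, 200, 218, 253] ⇒ [6, 16, 27, 63, 71, 83, 158, 182, 194, 206, 224, 259]
  FykX GAGAA/2: at [45, 72, 96, 183, 194, 239, 263] ⇒ [47, 74, 98, 185, 196, 241, 265]
  YnoII ATTCTGA/6: at [159, 227, 274] ⇒ [165, 233, 280]
  BxoIV AAGATGA/5: at [29, 40, 84, 103, 125, 166, 281] ⇒ [34, 45, 89, 108, 130, 171, 286]

Pooled cuts: [6, 16, 27, 34, 45, 47, 63, 71, 74, 83, 89, 98, 108, 130, 158, 165, 171, 182, 185, 194, 196, 206, 224, 233, 241, 259, 265, 280, 286]

Fragment lengths:
  [0,6): 6 bp
  [6,16): 10 bp
  [16,27): 11 bp
  [27,34): 7 bp
  [34,45): 11 bp
  [45,47): 2 bp
  [47,63): 16 bp
  [63,71): 8 bp
  [71,74): 3 bp
  [74,83): 9 bp
  [83,89): 6 bp
  [89,98): 9 bp
  [98,108): 10 bp
  [108,130): 22 bp
  [130,158): 28 bp
  [158,165): 7 bp
  [165,171): 6 bp
  [171,182): 11 bp
  [182,185): 3 bp
  [185,194): 9 bp
  [194,196): 2 bp
  [196,206): 10 bp
  [206,224): 18 bp
  [224,233): 9 bp
  [233,241): 8 bp
  [241,259): 18 bp
  [259,265): 6 bp
  [265,280): 15 bp
  [280,286): 6 bp
  [286,289): 3 bp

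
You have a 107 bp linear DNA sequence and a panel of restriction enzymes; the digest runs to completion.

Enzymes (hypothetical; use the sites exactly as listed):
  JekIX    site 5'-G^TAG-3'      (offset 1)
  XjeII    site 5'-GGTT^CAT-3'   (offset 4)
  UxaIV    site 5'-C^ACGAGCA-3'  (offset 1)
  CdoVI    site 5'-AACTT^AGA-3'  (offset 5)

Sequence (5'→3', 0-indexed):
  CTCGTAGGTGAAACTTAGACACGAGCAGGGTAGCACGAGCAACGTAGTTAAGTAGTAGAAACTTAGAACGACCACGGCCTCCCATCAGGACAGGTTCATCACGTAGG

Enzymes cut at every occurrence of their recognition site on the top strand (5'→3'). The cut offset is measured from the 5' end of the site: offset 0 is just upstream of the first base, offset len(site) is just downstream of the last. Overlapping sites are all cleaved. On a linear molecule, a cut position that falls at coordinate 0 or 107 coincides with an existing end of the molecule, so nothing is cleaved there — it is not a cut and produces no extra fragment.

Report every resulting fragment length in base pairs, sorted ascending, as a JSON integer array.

[3,4,4,4,4,7,8,9,10,10,12,32]

Site scan:
  JekIX GTAG/1: at [3, 29, 43, 51, 54, 102] ⇒ [4, 30, 44, 52, 55, 103]
  XjeII GGTTCAT/4: at [92] ⇒ [96]
  UxaIV CACGAGCA/1: at [19, 33] ⇒ [20, 34]
  CdoVI AACTTAGA/5: at [11, 59] ⇒ [16, 64]

All cut coordinates (distinct, sorted): [4, 16, 20, 30, 34, 44, 52, 55, 64, 96, 103]

Fragments:
  [0,4): 4 bp
  [4,16): 12 bp
  [16,20): 4 bp
  [20,30): 10 bp
  [30,34): 4 bp
  [34,44): 10 bp
  [44,52): 8 bp
  [52,55): 3 bp
  [55,64): 9 bp
  [64,96): 32 bp
  [96,103): 7 bp
  [103,107): 4 bp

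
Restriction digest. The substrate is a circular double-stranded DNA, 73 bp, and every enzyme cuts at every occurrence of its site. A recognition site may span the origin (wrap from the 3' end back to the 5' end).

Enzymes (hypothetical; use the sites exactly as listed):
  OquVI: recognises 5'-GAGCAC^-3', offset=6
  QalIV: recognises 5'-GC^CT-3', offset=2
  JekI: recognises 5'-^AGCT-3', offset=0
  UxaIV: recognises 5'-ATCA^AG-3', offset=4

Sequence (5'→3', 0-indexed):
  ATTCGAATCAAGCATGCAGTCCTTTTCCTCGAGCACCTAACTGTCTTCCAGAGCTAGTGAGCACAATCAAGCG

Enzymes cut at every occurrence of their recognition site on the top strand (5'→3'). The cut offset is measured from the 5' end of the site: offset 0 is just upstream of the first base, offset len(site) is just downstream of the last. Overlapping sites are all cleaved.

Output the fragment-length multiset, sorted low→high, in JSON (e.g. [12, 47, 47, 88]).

Per-enzyme occurrences:
  OquVI (GAGCAC, off=6): starts [30, 58] → cuts [36, 64]
  QalIV (GCCT, off=2): no sites
  JekI (AGCT, off=0): starts [51] → cuts [51]
  UxaIV (ATCAAG, off=4): starts [6, 65] → cuts [10, 69]

Pooled cuts: [10, 36, 51, 64, 69]

Fragment lengths:
  10→36: 26 bp
  36→51: 15 bp
  51→64: 13 bp
  64→69: 5 bp
  69→10 (wrap): 73-69+10 = 14 bp

[5,13,14,15,26]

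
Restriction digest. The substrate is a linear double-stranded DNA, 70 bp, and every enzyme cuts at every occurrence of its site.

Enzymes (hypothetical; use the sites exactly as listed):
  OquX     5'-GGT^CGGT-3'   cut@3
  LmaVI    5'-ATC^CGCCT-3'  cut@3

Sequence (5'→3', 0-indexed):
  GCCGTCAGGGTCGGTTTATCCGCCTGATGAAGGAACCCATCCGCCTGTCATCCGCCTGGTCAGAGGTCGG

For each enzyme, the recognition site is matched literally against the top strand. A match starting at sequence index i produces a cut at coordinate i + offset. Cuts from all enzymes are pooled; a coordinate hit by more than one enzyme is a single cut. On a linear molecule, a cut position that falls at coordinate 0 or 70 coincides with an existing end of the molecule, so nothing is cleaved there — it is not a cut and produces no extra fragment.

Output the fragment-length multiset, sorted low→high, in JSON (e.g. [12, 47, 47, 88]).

[9,11,11,18,21]

Site scan:
  OquX GGTCGGT/3: at [8] ⇒ [11]
  LmaVI ATCCGCCT/3: at [17, 38, 49] ⇒ [20, 41, 52]

Pooled cuts: [11, 20, 41, 52]

Fragment lengths:
  [0,11): 11 bp
  [11,20): 9 bp
  [20,41): 21 bp
  [41,52): 11 bp
  [52,70): 18 bp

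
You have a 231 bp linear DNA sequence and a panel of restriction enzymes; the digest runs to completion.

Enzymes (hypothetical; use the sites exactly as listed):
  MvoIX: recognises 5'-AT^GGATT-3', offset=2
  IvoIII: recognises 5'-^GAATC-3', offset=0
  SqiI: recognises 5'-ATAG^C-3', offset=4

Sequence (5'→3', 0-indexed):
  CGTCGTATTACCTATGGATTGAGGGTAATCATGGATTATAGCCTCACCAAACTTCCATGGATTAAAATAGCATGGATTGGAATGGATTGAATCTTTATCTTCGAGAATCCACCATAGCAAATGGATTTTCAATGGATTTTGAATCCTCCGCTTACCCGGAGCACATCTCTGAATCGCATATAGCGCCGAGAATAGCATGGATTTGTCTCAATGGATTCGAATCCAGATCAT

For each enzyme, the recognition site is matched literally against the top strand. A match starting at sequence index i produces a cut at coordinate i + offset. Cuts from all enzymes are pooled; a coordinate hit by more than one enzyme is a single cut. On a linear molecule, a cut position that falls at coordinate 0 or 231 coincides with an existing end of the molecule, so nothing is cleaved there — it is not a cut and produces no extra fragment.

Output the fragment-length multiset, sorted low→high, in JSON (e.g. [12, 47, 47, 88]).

Per-enzyme occurrences:
  MvoIX ATGGATT/2: at [13, 30, 56, 71, 81, 120, 131, 196, 210] ⇒ [15, 32, 58, 73, 83, 122, 133, 198, 212]
  IvoIII GAATC/0: at [88, 104, 140, 170, 218] ⇒ [88, 104, 140, 170, 218]
  SqiI ATAGC/4: at [37, 66, 113, 179, 191] ⇒ [41, 70, 117, 183, 195]

All cut coordinates (distinct, sorted): [15, 32, 41, 58, 70, 73, 83, 88, 104, 117, 122, 133, 140, 170, 183, 195, 198, 212, 218]

Fragment lengths:
  [0,15): 15 bp
  [15,32): 17 bp
  [32,41): 9 bp
  [41,58): 17 bp
  [58,70): 12 bp
  [70,73): 3 bp
  [73,83): 10 bp
  [83,88): 5 bp
  [88,104): 16 bp
  [104,117): 13 bp
  [117,122): 5 bp
  [122,133): 11 bp
  [133,140): 7 bp
  [140,170): 30 bp
  [170,183): 13 bp
  [183,195): 12 bp
  [195,198): 3 bp
  [198,212): 14 bp
  [212,218): 6 bp
  [218,231): 13 bp

[3,3,5,5,6,7,9,10,11,12,12,13,13,13,14,15,16,17,17,30]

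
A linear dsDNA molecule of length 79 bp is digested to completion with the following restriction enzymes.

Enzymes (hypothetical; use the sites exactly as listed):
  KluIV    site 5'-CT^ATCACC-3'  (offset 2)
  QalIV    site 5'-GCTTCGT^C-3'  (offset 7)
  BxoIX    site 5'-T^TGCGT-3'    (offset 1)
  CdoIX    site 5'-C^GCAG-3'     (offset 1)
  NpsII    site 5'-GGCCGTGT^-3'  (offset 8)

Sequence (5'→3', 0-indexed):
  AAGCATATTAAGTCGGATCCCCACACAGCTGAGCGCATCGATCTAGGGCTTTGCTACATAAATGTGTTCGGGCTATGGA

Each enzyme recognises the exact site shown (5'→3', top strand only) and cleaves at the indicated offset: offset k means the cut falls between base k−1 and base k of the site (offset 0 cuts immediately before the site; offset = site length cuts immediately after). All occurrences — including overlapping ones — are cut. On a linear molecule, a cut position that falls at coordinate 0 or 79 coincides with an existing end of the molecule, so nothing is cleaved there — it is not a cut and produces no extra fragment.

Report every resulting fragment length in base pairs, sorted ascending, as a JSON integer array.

Site scan:
  KluIV (CTATCACC, off=2): no sites
  QalIV (GCTTCGTC, off=7): no sites
  BxoIX (TTGCGT, off=1): no sites
  CdoIX (CGCAG, off=1): no sites
  NpsII (GGCCGTGT, off=8): no sites

All cut coordinates (distinct, sorted): ∅

Fragment lengths:
  no cuts → one linear fragment of 79 bp

[79]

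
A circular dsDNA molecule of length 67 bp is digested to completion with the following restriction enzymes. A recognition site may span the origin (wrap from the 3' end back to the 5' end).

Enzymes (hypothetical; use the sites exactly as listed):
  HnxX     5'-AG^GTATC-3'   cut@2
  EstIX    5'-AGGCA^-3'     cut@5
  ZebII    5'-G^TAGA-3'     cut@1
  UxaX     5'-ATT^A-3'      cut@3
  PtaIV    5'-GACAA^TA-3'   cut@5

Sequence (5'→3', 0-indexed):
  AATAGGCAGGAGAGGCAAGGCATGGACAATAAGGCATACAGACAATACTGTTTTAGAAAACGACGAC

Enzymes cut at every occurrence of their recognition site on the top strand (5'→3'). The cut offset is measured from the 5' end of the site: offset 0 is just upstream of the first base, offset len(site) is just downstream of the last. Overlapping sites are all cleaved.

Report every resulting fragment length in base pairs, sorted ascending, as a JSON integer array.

[5,6,7,7,9,9,24]

Scan for sites:
  HnxX (AGGTATC, off=2): no sites
  EstIX AGGCA/5: at [3, 12, 17, 31] ⇒ [8, 17, 22, 36]
  ZebII (GTAGA, off=1): no sites
  UxaX (ATTA, off=3): no sites
  PtaIV GACAATA/5: at [24, 40, 64] ⇒ [2, 29, 45]

All cut coordinates (distinct, sorted): [2, 8, 17, 22, 29, 36, 45]

Fragment lengths:
  2→8: 6 bp
  8→17: 9 bp
  17→22: 5 bp
  22→29: 7 bp
  29→36: 7 bp
  36→45: 9 bp
  45→2 (wrap): 67-45+2 = 24 bp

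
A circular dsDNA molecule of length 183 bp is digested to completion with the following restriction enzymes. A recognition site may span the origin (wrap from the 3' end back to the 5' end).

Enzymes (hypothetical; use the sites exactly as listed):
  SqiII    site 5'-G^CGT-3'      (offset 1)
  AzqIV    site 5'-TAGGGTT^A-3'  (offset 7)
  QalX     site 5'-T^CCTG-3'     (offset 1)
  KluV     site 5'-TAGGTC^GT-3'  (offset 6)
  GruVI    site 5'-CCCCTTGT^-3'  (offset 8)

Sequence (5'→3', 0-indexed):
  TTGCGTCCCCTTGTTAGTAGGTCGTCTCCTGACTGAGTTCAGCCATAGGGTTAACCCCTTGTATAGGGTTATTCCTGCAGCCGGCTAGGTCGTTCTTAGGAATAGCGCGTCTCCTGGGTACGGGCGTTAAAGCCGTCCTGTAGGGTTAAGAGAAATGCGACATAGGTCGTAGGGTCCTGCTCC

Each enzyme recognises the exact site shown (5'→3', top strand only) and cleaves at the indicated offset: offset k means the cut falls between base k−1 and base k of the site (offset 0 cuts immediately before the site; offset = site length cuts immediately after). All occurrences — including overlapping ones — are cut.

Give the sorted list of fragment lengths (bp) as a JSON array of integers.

[3,4,5,7,8,9,10,11,11,11,12,12,16,18,21,25]

Per-enzyme occurrences:
  SqiII (GCGT, off=1): starts [2, 106, 123] → cuts [3, 107, 124]
  AzqIV (TAGGGTTA, off=7): starts [45, 63, 140] → cuts [52, 70, 147]
  QalX (TCCTG, off=1): starts [26, 72, 111, 135, 174] → cuts [27, 73, 112, 136, 175]
  KluV (TAGGTCGT, off=6): starts [17, 85, 162] → cuts [23, 91, 168]
  GruVI (CCCCTTGT, off=8): starts [6, 54] → cuts [14, 62]

All cut coordinates (distinct, sorted): [3, 14, 23, 27, 52, 62, 70, 73, 91, 107, 112, 124, 136, 147, 168, 175]

Fragment lengths:
  3→14: 11 bp
  14→23: 9 bp
  23→27: 4 bp
  27→52: 25 bp
  52→62: 10 bp
  62→70: 8 bp
  70→73: 3 bp
  73→91: 18 bp
  91→107: 16 bp
  107→112: 5 bp
  112→124: 12 bp
  124→136: 12 bp
  136→147: 11 bp
  147→168: 21 bp
  168→175: 7 bp
  175→3 (wrap): 183-175+3 = 11 bp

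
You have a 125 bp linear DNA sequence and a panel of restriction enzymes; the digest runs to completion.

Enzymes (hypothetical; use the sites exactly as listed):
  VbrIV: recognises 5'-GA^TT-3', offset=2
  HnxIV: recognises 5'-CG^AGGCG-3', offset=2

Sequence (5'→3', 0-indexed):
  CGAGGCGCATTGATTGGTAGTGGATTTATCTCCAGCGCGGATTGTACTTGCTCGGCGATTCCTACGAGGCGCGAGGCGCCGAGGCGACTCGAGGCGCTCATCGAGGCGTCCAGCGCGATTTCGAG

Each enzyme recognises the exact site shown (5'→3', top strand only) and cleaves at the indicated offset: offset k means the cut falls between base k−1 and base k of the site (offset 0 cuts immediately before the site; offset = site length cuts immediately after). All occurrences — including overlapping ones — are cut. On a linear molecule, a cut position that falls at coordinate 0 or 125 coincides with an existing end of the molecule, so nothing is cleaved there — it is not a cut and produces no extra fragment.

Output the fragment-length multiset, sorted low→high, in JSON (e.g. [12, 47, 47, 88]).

[2,7,7,8,8,10,11,11,12,15,17,17]

Site scan:
  VbrIV GATT/2: at [11, 22, 39, 56, 116] ⇒ [13, 24, 41, 58, 118]
  HnxIV CGAGGCG/2: at [0, 64, 71, 79, 89, 101] ⇒ [2, 66, 73, 81, 91, 103]

All cut coordinates (distinct, sorted): [2, 13, 24, 41, 58, 66, 73, 81, 91, 103, 118]

Fragment lengths:
  [0,2): 2 bp
  [2,13): 11 bp
  [13,24): 11 bp
  [24,41): 17 bp
  [41,58): 17 bp
  [58,66): 8 bp
  [66,73): 7 bp
  [73,81): 8 bp
  [81,91): 10 bp
  [91,103): 12 bp
  [103,118): 15 bp
  [118,125): 7 bp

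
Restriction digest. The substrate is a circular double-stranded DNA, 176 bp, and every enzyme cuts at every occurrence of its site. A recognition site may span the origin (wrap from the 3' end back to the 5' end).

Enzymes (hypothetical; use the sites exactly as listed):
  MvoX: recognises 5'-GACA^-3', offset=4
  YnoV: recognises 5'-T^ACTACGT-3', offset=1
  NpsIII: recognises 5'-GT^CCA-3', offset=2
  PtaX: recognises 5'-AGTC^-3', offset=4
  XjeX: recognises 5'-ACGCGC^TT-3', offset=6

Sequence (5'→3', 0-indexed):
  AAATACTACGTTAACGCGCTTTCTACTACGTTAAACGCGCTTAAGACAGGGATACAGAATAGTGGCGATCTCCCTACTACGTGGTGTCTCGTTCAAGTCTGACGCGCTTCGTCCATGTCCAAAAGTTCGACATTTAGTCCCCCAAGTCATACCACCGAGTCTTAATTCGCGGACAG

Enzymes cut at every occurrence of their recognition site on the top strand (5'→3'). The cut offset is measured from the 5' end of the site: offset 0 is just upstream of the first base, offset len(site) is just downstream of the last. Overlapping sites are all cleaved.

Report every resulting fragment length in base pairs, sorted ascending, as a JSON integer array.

Scan for sites:
  MvoX (GACA, off=4): starts [44, 128, 171] → cuts [48, 132, 175]
  YnoV (TACTACGT, off=1): starts [3, 23, 74] → cuts [4, 24, 75]
  NpsIII (GTCCA, off=2): starts [110, 116] → cuts [112, 118]
  PtaX (AGTC, off=4): starts [95, 135, 144, 157] → cuts [99, 139, 148, 161]
  XjeX (ACGCGCTT, off=6): starts [13, 34, 101] → cuts [19, 40, 107]

Pooled cuts: [4, 19, 24, 40, 48, 75, 99, 107, 112, 118, 132, 139, 148, 161, 175]

Fragment lengths:
  4→19: 15 bp
  19→24: 5 bp
  24→40: 16 bp
  40→48: 8 bp
  48→75: 27 bp
  75→99: 24 bp
  99→107: 8 bp
  107→112: 5 bp
  112→118: 6 bp
  118→132: 14 bp
  132→139: 7 bp
  139→148: 9 bp
  148→161: 13 bp
  161→175: 14 bp
  175→4 (wrap): 176-175+4 = 5 bp

[5,5,5,6,7,8,8,9,13,14,14,15,16,24,27]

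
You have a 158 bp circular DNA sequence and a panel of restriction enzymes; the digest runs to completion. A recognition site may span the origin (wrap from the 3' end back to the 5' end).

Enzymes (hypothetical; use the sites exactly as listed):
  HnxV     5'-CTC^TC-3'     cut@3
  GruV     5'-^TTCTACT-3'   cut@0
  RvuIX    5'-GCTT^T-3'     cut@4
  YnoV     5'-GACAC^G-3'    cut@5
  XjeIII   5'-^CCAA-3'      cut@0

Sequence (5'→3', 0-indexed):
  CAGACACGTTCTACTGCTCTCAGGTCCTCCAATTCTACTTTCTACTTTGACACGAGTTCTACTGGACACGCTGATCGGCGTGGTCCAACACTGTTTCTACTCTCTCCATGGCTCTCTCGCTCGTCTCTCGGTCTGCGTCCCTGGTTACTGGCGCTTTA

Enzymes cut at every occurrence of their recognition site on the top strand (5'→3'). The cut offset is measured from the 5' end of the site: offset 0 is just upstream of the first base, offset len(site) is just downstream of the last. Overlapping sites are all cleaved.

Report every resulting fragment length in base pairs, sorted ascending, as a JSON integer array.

[1,2,2,3,4,7,8,9,9,10,10,11,11,13,14,15,29]

Per-enzyme occurrences:
  HnxV (CTCTC, off=3): starts [16, 99, 101, 111, 113, 124] → cuts [19, 102, 104, 114, 116, 127]
  GruV (TTCTACT, off=0): starts [8, 32, 39, 56, 94] → cuts [8, 32, 39, 56, 94]
  RvuIX (GCTTT, off=4): starts [152] → cuts [156]
  YnoV (GACACG, off=5): starts [2, 48, 64] → cuts [7, 53, 69]
  XjeIII (CCAA, off=0): starts [28, 84] → cuts [28, 84]

All cut coordinates (distinct, sorted): [7, 8, 19, 28, 32, 39, 53, 56, 69, 84, 94, 102, 104, 114, 116, 127, 156]

Fragments:
  7→8: 1 bp
  8→19: 11 bp
  19→28: 9 bp
  28→32: 4 bp
  32→39: 7 bp
  39→53: 14 bp
  53→56: 3 bp
  56→69: 13 bp
  69→84: 15 bp
  84→94: 10 bp
  94→102: 8 bp
  102→104: 2 bp
  104→114: 10 bp
  114→116: 2 bp
  116→127: 11 bp
  127→156: 29 bp
  156→7 (wrap): 158-156+7 = 9 bp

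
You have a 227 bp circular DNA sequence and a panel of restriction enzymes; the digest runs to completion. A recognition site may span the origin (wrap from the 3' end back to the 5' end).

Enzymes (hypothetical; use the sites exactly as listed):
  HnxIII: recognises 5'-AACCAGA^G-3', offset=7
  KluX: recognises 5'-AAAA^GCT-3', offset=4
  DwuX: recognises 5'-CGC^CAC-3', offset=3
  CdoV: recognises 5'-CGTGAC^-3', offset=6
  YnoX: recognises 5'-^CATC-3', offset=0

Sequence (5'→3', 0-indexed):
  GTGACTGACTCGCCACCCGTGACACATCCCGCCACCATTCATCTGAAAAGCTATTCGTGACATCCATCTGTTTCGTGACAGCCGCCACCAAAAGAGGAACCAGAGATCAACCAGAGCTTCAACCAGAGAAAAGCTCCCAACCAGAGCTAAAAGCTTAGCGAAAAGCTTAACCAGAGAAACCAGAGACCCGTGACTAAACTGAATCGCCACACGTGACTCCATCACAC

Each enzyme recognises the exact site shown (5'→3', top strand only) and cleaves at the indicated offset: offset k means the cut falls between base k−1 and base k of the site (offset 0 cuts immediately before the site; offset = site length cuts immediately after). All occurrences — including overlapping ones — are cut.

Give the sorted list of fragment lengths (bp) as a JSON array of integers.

[1,1,2,3,5,6,7,7,8,8,9,10,10,10,10,11,11,11,12,12,13,13,13,15,19]

Per-enzyme occurrences:
  HnxIII (AACCAGAG, off=7): starts [97, 108, 120, 138, 168, 177] → cuts [104, 115, 127, 145, 175, 184]
  KluX (AAAAGCT, off=4): starts [45, 128, 148, 160] → cuts [49, 132, 152, 164]
  DwuX (CGCCAC, off=3): starts [10, 29, 82, 204] → cuts [13, 32, 85, 207]
  CdoV (CGTGAC, off=6): starts [17, 55, 73, 188, 211, 226] → cuts [5, 23, 61, 79, 194, 217]
  YnoX (CATC, off=0): starts [24, 39, 60, 64, 219] → cuts [24, 39, 60, 64, 219]

Pooled cuts: [5, 13, 23, 24, 32, 39, 49, 60, 61, 64, 79, 85, 104, 115, 127, 132, 145, 152, 164, 175, 184, 194, 207, 217, 219]

Fragments:
  5→13: 8 bp
  13→23: 10 bp
  23→24: 1 bp
  24→32: 8 bp
  32→39: 7 bp
  39→49: 10 bp
  49→60: 11 bp
  60→61: 1 bp
  61→64: 3 bp
  64→79: 15 bp
  79→85: 6 bp
  85→104: 19 bp
  104→115: 11 bp
  115→127: 12 bp
  127→132: 5 bp
  132→145: 13 bp
  145→152: 7 bp
  152→164: 12 bp
  164→175: 11 bp
  175→184: 9 bp
  184→194: 10 bp
  194→207: 13 bp
  207→217: 10 bp
  217→219: 2 bp
  219→5 (wrap): 227-219+5 = 13 bp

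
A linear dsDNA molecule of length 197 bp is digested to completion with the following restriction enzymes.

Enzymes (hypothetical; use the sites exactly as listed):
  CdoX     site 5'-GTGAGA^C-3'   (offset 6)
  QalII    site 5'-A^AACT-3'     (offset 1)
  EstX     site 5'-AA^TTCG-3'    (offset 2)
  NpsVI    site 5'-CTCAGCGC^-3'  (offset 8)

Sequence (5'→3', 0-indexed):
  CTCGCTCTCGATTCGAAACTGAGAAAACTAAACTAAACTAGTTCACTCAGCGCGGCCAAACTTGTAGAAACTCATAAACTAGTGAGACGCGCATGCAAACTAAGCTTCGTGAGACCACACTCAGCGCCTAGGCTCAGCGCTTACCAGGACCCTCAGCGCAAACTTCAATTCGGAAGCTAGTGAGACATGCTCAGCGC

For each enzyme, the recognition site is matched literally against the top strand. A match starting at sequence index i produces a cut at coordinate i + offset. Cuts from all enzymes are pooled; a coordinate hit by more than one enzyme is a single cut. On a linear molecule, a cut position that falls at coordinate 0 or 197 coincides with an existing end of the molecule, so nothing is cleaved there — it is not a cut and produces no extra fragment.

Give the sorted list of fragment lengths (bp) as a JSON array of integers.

[1,5,5,5,8,8,9,10,10,11,12,13,13,16,17,17,18,19]

Per-enzyme occurrences:
  CdoX (GTGAGAC, off=6): starts [81, 108, 179] → cuts [87, 114, 185]
  QalII (AAACT, off=1): starts [15, 24, 29, 34, 57, 67, 75, 96, 159] → cuts [16, 25, 30, 35, 58, 68, 76, 97, 160]
  EstX (AATTCG, off=2): starts [166] → cuts [168]
  NpsVI (CTCAGCGC, off=8): starts [45, 119, 132, 151, 189] → cuts [53, 127, 140, 159] (position 197 is a terminus of the linear molecule — no cut)

All cut coordinates (distinct, sorted): [16, 25, 30, 35, 53, 58, 68, 76, 87, 97, 114, 127, 140, 159, 160, 168, 185]

Fragment lengths:
  [0,16): 16 bp
  [16,25): 9 bp
  [25,30): 5 bp
  [30,35): 5 bp
  [35,53): 18 bp
  [53,58): 5 bp
  [58,68): 10 bp
  [68,76): 8 bp
  [76,87): 11 bp
  [87,97): 10 bp
  [97,114): 17 bp
  [114,127): 13 bp
  [127,140): 13 bp
  [140,159): 19 bp
  [159,160): 1 bp
  [160,168): 8 bp
  [168,185): 17 bp
  [185,197): 12 bp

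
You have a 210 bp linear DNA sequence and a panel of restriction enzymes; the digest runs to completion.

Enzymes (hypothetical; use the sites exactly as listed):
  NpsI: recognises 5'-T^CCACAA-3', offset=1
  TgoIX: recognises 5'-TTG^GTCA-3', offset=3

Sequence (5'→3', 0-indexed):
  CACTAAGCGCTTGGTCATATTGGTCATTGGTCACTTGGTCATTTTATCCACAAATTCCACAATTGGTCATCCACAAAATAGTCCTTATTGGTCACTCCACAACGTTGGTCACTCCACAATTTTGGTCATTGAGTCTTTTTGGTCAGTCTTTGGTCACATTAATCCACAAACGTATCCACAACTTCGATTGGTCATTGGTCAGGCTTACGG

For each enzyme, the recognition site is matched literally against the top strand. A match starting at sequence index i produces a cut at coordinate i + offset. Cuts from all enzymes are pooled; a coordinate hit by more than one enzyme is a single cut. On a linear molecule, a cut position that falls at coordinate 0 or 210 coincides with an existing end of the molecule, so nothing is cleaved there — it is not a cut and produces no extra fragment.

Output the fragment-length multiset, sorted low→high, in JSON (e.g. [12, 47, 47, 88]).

[5,6,6,7,7,8,9,9,9,10,11,11,11,11,12,13,13,15,17,20]

Scan for sites:
  NpsI (TCCACAA, off=1): starts [46, 55, 69, 95, 112, 162, 174] → cuts [47, 56, 70, 96, 113, 163, 175]
  TgoIX (TTGGTCA, off=3): starts [10, 19, 26, 34, 62, 87, 104, 121, 138, 149, 187, 194] → cuts [13, 22, 29, 37, 65, 90, 107, 124, 141, 152, 190, 197]

All cut coordinates (distinct, sorted): [13, 22, 29, 37, 47, 56, 65, 70, 90, 96, 107, 113, 124, 141, 152, 163, 175, 190, 197]

Fragments:
  [0,13): 13 bp
  [13,22): 9 bp
  [22,29): 7 bp
  [29,37): 8 bp
  [37,47): 10 bp
  [47,56): 9 bp
  [56,65): 9 bp
  [65,70): 5 bp
  [70,90): 20 bp
  [90,96): 6 bp
  [96,107): 11 bp
  [107,113): 6 bp
  [113,124): 11 bp
  [124,141): 17 bp
  [141,152): 11 bp
  [152,163): 11 bp
  [163,175): 12 bp
  [175,190): 15 bp
  [190,197): 7 bp
  [197,210): 13 bp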